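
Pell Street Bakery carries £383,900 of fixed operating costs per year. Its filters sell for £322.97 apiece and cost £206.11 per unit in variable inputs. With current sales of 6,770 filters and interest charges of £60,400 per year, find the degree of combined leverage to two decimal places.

2.28

Total contribution margin = 6,770 × £116.86 = £791,142.20.
EBIT = £791,142.20 − £383,900 = £407,242.20. Interest = £60,400.00, so EBIT − I = £346,842.20.
DCL = contribution ÷ (EBIT − I) = £791,142.20 ÷ £346,842.20 = 2.2810.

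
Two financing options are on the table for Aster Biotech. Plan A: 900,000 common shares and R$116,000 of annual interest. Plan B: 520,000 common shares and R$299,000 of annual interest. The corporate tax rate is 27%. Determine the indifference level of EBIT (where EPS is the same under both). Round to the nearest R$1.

R$549,421

Set EPS_A = EPS_B: (EBIT − R$116,000)(1 − 0.27) ÷ 900,000 = (EBIT − R$299,000)(1 − 0.27) ÷ 520,000.
Cancelling (1 − t) and cross-multiplying: 520,000·(EBIT − 116,000) = 900,000·(EBIT − 299,000).
EBIT × (900,000 − 520,000) = 299,000 × 900,000 − 116,000 × 520,000 = 208,780,000,000, so EBIT = 208,780,000,000 ÷ 380,000 = 549,421.05.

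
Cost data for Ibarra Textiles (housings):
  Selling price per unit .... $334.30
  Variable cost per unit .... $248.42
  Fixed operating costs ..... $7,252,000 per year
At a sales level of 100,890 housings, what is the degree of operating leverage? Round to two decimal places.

At 100,890 units, contribution = 100,890 × $85.88 = $8,664,433.20.
Subtracting fixed costs: EBIT = $8,664,433.20 − $7,252,000 = $1,412,433.20.
So DOL = total CM / EBIT = $8,664,433.20 / $1,412,433.20 = 6.1344.

6.13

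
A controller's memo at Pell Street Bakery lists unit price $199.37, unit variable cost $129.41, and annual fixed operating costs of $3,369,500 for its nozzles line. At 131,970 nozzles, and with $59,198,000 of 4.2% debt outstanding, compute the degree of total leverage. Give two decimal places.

2.73

Total contribution margin = 131,970 × $69.96 = $9,232,621.20.
Operating income = contribution − fixed costs = $9,232,621.20 − $3,369,500 = $5,863,121.20. Interest = $2,486,316.00.
DOL = $9,232,621.20 ÷ $5,863,121.20 = 1.5747; DFL = $5,863,121.20 ÷ $3,376,805.20 = 1.7363.
Combined leverage = 1.5747 × 1.7363 = 2.7342.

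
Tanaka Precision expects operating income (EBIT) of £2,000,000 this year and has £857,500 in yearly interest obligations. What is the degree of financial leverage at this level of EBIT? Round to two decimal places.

Interest = £857,500.00.
Degree of financial leverage = EBIT / (EBIT − interest) = £2,000,000 / £1,142,500.00 = 1.7505.

1.75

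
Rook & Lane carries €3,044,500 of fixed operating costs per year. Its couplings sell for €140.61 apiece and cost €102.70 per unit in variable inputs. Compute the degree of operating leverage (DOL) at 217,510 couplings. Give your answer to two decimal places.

1.59

Contribution at this volume is 217,510 × €37.91 = €8,245,804.10.
Subtracting fixed costs: EBIT = €8,245,804.10 − €3,044,500 = €5,201,304.10.
So DOL = total CM / EBIT = €8,245,804.10 / €5,201,304.10 = 1.5853.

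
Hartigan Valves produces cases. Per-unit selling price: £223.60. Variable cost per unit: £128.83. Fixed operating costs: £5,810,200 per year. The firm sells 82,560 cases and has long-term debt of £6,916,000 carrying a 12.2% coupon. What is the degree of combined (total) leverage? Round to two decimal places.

6.69

At 82,560 units, contribution = 82,560 × £94.77 = £7,824,211.20.
Subtracting fixed costs: EBIT = £7,824,211.20 − £5,810,200 = £2,014,011.20. Interest = £843,752.00, so EBIT − I = £1,170,259.20.
DCL = contribution ÷ (EBIT − I) = £7,824,211.20 ÷ £1,170,259.20 = 6.6859.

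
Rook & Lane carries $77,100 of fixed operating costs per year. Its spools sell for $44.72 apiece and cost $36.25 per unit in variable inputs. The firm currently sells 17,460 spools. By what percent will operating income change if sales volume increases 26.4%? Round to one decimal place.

+55.2%

Contribution at this volume is 17,460 × $8.47 = $147,886.20.
Subtracting fixed costs: EBIT = $147,886.20 − $77,100 = $70,786.20.
So DOL = total CM / EBIT = $147,886.20 / $70,786.20 = 2.0892.
%ΔEBIT = DOL × %ΔSales = 2.0892 × +26.4% = +55.2%.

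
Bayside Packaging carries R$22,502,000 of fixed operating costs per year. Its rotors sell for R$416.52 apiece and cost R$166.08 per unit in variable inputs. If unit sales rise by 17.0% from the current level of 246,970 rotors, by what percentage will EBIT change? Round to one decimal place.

Total contribution margin = 246,970 × R$250.44 = R$61,851,166.80.
EBIT = R$61,851,166.80 − R$22,502,000 = R$39,349,166.80.
Degree of operating leverage = R$61,851,166.80 / R$39,349,166.80 = 1.5719.
Operating income changes by 1.5719 × +17.0% = +26.7%.

+26.7%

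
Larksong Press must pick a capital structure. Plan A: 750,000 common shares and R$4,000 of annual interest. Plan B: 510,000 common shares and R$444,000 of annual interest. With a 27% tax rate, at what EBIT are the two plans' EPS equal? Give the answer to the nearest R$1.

At indifference, (EBIT − 4,000)(1 − t)/750,000 = (EBIT − 444,000)(1 − t)/510,000.
The (1 − t) factor cancels: (EBIT − 4,000) × 510,000 = (EBIT − 444,000) × 750,000.
Solving, EBIT = (444,000·750,000 − 4,000·510,000) / (750,000 − 510,000) = 330,960,000,000 / 240,000 = 1,379,000.00.

R$1,379,000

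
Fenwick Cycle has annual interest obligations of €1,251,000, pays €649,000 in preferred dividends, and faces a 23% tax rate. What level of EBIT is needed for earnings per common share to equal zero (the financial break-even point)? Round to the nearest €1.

€2,093,857

Grossing the preferred dividend up to pre-tax terms: €649,000 / (1 − 0.23) = €842,857.14.
Financial break-even EBIT = interest + D_p ÷ (1 − t) = €1,251,000 + €842,857.14 = €2,093,857.14.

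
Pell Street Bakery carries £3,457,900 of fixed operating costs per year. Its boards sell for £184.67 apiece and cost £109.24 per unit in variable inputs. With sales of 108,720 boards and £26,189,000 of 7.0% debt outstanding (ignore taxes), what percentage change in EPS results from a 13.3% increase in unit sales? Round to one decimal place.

Contribution at this volume is 108,720 × £75.43 = £8,200,749.60.
Operating income = contribution − fixed costs = £8,200,749.60 − £3,457,900 = £4,742,849.60.
Interest = £1,833,230.00, so EBIT − I = £2,909,619.60.
DCL = total CM / (EBIT − I) = £8,200,749.60 / £2,909,619.60 = 2.8185.
EPS therefore changes by 2.8185 × (+13.3%) = +37.5%.

+37.5%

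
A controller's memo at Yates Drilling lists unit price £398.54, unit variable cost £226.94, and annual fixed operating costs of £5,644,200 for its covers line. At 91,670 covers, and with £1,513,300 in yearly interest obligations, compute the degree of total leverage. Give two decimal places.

1.83

At 91,670 units, contribution = 91,670 × £171.60 = £15,730,572.00.
Subtracting fixed costs: EBIT = £15,730,572.00 − £5,644,200 = £10,086,372.00. Interest = £1,513,300.00, so EBIT − I = £8,573,072.00.
DCL = contribution ÷ (EBIT − I) = £15,730,572.00 ÷ £8,573,072.00 = 1.8349.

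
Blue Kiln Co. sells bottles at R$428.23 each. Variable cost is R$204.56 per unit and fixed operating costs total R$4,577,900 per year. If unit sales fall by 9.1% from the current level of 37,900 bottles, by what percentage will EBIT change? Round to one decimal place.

Total contribution margin = 37,900 × R$223.67 = R$8,477,093.00.
Subtracting fixed costs: EBIT = R$8,477,093.00 − R$4,577,900 = R$3,899,193.00.
So DOL = total CM / EBIT = R$8,477,093.00 / R$3,899,193.00 = 2.1741.
Operating income changes by 2.1741 × -9.1% = -19.8%.

-19.8%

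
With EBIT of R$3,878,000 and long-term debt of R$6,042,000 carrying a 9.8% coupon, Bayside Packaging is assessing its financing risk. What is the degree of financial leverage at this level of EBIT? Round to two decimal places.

1.18

Interest = R$592,116.00.
Degree of financial leverage = EBIT / (EBIT − interest) = R$3,878,000 / R$3,285,884.00 = 1.1802.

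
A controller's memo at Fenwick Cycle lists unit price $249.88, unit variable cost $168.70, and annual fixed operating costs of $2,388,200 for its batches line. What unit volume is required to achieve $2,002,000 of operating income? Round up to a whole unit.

Contribution margin per unit = $249.88 − $168.70 = $81.18.
Units = (FC + target) / CM = ($2,388,200 + $2,002,000) / $81.18 = 54,079.82, so 54,080 batches.

54,080 batches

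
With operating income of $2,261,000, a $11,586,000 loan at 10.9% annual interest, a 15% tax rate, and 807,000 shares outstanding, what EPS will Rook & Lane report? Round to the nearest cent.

$1.05

Pre-tax income = $2,261,000 − $1,262,874.00 = $998,126.00.
Net income = $998,126.00 × (1 − 0.15) = $848,407.10.
Per share: $848,407.10 / 807,000 shares = $1.05.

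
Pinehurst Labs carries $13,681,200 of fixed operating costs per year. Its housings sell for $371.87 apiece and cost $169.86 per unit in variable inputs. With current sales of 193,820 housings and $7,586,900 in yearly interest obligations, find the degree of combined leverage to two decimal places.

Total contribution margin = 193,820 × $202.01 = $39,153,578.20.
EBIT = $39,153,578.20 − $13,681,200 = $25,472,378.20. Interest = $7,586,900.00.
DOL = $39,153,578.20 ÷ $25,472,378.20 = 1.5371; DFL = $25,472,378.20 ÷ $17,885,478.20 = 1.4242.
DCL = DOL × DFL = 1.5371 × 1.4242 = 2.1891.

2.19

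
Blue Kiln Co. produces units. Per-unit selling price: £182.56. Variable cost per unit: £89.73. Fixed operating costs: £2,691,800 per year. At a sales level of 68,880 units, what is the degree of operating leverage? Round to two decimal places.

1.73

Contribution at this volume is 68,880 × £92.83 = £6,394,130.40.
EBIT = £6,394,130.40 − £2,691,800 = £3,702,330.40.
Degree of operating leverage = £6,394,130.40 / £3,702,330.40 = 1.7271.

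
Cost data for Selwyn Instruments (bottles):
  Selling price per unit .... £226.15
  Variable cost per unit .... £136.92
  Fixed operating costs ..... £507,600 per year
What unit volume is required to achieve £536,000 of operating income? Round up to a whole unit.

11,696 bottles

Unit CM = price − variable cost = £226.15 − £136.92 = £89.23.
Units = (FC + target) / CM = (£507,600 + £536,000) / £89.23 = 11,695.62, so 11,696 bottles.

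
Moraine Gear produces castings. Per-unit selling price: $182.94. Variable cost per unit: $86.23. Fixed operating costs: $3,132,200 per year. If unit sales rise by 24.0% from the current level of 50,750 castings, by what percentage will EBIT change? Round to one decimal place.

Contribution at this volume is 50,750 × $96.71 = $4,908,032.50.
EBIT = $4,908,032.50 − $3,132,200 = $1,775,832.50.
DOL = contribution ÷ EBIT = $4,908,032.50 ÷ $1,775,832.50 = 2.7638.
Operating income changes by 2.7638 × +24.0% = +66.3%.

+66.3%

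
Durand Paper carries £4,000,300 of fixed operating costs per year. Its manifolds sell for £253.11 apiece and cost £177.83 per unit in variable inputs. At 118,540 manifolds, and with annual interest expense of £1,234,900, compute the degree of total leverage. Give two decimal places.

Total contribution margin = 118,540 × £75.28 = £8,923,691.20.
Operating income = contribution − fixed costs = £8,923,691.20 − £4,000,300 = £4,923,391.20. Interest = £1,234,900.00.
DOL = £8,923,691.20 ÷ £4,923,391.20 = 1.8125; DFL = £4,923,391.20 ÷ £3,688,491.20 = 1.3348.
Combined leverage = 1.8125 × 1.3348 = 2.4193.

2.42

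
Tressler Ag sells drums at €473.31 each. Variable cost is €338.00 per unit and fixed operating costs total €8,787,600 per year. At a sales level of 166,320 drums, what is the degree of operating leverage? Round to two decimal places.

1.64

Contribution at this volume is 166,320 × €135.31 = €22,504,759.20.
Subtracting fixed costs: EBIT = €22,504,759.20 − €8,787,600 = €13,717,159.20.
Degree of operating leverage = €22,504,759.20 / €13,717,159.20 = 1.6406.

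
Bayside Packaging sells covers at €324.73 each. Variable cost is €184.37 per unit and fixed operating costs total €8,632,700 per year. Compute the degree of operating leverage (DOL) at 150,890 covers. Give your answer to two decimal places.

Total contribution margin = 150,890 × €140.36 = €21,178,920.40.
Operating income = contribution − fixed costs = €21,178,920.40 − €8,632,700 = €12,546,220.40.
So DOL = total CM / EBIT = €21,178,920.40 / €12,546,220.40 = 1.6881.

1.69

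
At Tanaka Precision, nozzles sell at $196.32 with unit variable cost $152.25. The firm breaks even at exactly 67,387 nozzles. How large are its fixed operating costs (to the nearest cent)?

Contribution margin per unit = $196.32 − $152.25 = $44.07.
Since BE = FC / CM, FC = 67,387 × $44.07 = $2,969,745.09.

$2,969,745.09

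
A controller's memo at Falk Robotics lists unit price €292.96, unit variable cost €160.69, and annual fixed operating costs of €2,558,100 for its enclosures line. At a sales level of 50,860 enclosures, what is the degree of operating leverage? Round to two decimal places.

Total contribution margin = 50,860 × €132.27 = €6,727,252.20.
EBIT = €6,727,252.20 − €2,558,100 = €4,169,152.20.
DOL = contribution ÷ EBIT = €6,727,252.20 ÷ €4,169,152.20 = 1.6136.

1.61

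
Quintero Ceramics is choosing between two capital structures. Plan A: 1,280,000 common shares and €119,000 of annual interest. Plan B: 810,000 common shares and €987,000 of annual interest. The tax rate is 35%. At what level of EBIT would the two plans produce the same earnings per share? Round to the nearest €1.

At indifference, (EBIT − 119,000)(1 − t)/1,280,000 = (EBIT − 987,000)(1 − t)/810,000.
Cancelling (1 − t) and cross-multiplying: 810,000·(EBIT − 119,000) = 1,280,000·(EBIT − 987,000).
Solving, EBIT = (987,000·1,280,000 − 119,000·810,000) / (1,280,000 − 810,000) = 1,166,970,000,000 / 470,000 = 2,482,914.89.

€2,482,915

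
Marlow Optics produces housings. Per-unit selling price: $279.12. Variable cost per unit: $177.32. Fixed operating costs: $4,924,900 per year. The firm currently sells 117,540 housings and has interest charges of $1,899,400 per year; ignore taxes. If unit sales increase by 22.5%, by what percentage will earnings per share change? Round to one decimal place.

+52.4%

At 117,540 units, contribution = 117,540 × $101.80 = $11,965,572.00.
Operating income = contribution − fixed costs = $11,965,572.00 − $4,924,900 = $7,040,672.00.
After interest of $1,899,400.00, pre-tax earnings = $5,141,272.00.
Degree of combined leverage = contribution ÷ (EBIT − I) = $11,965,572.00 ÷ $5,141,272.00 = 2.3274.
%ΔEPS = DCL × %ΔSales = 2.3274 × +22.5% = +52.4%.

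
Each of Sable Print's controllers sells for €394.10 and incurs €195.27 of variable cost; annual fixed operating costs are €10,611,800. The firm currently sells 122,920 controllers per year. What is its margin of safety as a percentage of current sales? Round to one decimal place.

Unit CM = price − variable cost = €394.10 − €195.27 = €198.83. Break-even units = €10,611,800 ÷ €198.83 = 53,371.22; break-even revenue = 53,371.22 × €394.10 = €21,033,598.45.
Actual sales revenue = 122,920 × €394.10 = €48,442,772.00.
Margin of safety = (€48,442,772.00 − €21,033,598.45) ÷ €48,442,772.00 = 56.6%.

56.6%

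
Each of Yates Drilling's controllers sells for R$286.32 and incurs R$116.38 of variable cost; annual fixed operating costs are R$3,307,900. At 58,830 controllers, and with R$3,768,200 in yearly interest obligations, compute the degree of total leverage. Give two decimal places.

3.42

Contribution at this volume is 58,830 × R$169.94 = R$9,997,570.20.
Subtracting fixed costs: EBIT = R$9,997,570.20 − R$3,307,900 = R$6,689,670.20. Interest = R$3,768,200.00.
DOL = R$9,997,570.20 ÷ R$6,689,670.20 = 1.4945; DFL = R$6,689,670.20 ÷ R$2,921,470.20 = 2.2898.
DCL = DOL × DFL = 1.4945 × 2.2898 = 3.4221.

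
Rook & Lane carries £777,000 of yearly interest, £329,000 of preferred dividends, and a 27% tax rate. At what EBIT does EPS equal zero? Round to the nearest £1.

£1,227,685

Grossing the preferred dividend up to pre-tax terms: £329,000 / (1 − 0.27) = £450,684.93.
EPS = 0 when EBIT covers interest plus the pre-tax preferred burden: £777,000 + £450,684.93 = £1,227,684.93.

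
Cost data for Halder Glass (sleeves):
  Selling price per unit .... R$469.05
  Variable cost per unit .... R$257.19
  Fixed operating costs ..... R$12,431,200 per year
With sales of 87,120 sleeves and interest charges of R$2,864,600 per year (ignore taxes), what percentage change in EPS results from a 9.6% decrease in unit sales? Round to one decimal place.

Total contribution margin = 87,120 × R$211.86 = R$18,457,243.20.
Operating income = contribution − fixed costs = R$18,457,243.20 − R$12,431,200 = R$6,026,043.20.
Interest = R$2,864,600.00, so EBIT − I = R$3,161,443.20.
DCL = total CM / (EBIT − I) = R$18,457,243.20 / R$3,161,443.20 = 5.8382.
%ΔEPS = DCL × %ΔSales = 5.8382 × -9.6% = -56.0%.

-56.0%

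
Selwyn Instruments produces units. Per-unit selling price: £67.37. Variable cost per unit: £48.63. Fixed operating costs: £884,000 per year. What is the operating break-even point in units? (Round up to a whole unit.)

Each unit contributes £67.37 − £48.63 = £18.74.
Break-even Q = £884,000 / £18.74 = 47,171.82 → 47,172 units.

47,172 units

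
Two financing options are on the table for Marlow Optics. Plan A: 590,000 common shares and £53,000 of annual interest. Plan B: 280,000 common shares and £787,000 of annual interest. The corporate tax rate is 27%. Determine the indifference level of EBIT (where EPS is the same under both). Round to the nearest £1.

£1,449,968

Set EPS_A = EPS_B: (EBIT − £53,000)(1 − 0.27) ÷ 590,000 = (EBIT − £787,000)(1 − 0.27) ÷ 280,000.
Cancelling (1 − t) and cross-multiplying: 280,000·(EBIT − 53,000) = 590,000·(EBIT − 787,000).
EBIT × (590,000 − 280,000) = 787,000 × 590,000 − 53,000 × 280,000 = 449,490,000,000, so EBIT = 449,490,000,000 ÷ 310,000 = 1,449,967.74.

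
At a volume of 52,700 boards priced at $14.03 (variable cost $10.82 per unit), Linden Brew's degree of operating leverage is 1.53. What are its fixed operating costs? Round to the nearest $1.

$58,600

At 52,700 units, contribution = 52,700 × $3.21 = $169,167.00.
Since DOL = CM ÷ EBIT, EBIT = $169,167.00 ÷ 1.53 = $110,566.67.
And FC = contribution − EBIT = $169,167.00 − $110,566.67 = $58,600.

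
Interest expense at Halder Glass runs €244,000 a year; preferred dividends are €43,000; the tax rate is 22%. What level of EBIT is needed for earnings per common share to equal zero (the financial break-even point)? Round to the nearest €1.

Preferred dividends are paid after tax, so their pre-tax equivalent is €43,000 ÷ (1 − 0.22) = €55,128.21.
Financial break-even EBIT = interest + D_p ÷ (1 − t) = €244,000 + €55,128.21 = €299,128.21.

€299,128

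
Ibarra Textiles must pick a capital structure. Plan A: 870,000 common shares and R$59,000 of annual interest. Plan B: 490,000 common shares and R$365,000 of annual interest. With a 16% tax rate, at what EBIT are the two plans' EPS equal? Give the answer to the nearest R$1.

R$759,579

At indifference, (EBIT − 59,000)(1 − t)/870,000 = (EBIT − 365,000)(1 − t)/490,000.
The (1 − t) factor cancels: (EBIT − 59,000) × 490,000 = (EBIT − 365,000) × 870,000.
EBIT × (870,000 − 490,000) = 365,000 × 870,000 − 59,000 × 490,000 = 288,640,000,000, so EBIT = 288,640,000,000 ÷ 380,000 = 759,578.95.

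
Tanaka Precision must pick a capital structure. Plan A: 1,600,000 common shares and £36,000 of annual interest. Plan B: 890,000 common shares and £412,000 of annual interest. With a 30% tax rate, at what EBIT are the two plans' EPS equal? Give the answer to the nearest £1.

£883,324

Set EPS_A = EPS_B: (EBIT − £36,000)(1 − 0.30) ÷ 1,600,000 = (EBIT − £412,000)(1 − 0.30) ÷ 890,000.
Cancelling (1 − t) and cross-multiplying: 890,000·(EBIT − 36,000) = 1,600,000·(EBIT − 412,000).
Solving, EBIT = (412,000·1,600,000 − 36,000·890,000) / (1,600,000 − 890,000) = 627,160,000,000 / 710,000 = 883,323.94.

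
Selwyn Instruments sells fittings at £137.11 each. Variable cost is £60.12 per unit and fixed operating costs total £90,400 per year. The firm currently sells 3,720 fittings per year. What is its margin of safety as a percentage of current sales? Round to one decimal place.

Each unit contributes £137.11 − £60.12 = £76.99. Break-even units = £90,400 ÷ £76.99 = 1,174.18; break-even revenue = 1,174.18 × £137.11 = £160,991.61.
Current sales = 3,720 × £137.11 = £510,049.20.
Margin of safety = (£510,049.20 − £160,991.61) ÷ £510,049.20 = 68.4%.

68.4%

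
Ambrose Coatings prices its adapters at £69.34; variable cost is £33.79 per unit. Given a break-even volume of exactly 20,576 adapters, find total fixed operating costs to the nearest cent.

£731,476.80

Unit CM = price − variable cost = £69.34 − £33.79 = £35.55.
Fixed costs = break-even units × CM = 20,576 × £35.55 = £731,476.80.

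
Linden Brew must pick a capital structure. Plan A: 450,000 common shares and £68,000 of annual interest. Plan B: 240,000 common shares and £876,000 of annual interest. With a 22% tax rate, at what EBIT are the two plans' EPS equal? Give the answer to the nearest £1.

At indifference, (EBIT − 68,000)(1 − t)/450,000 = (EBIT − 876,000)(1 − t)/240,000.
The (1 − t) factor cancels: (EBIT − 68,000) × 240,000 = (EBIT − 876,000) × 450,000.
Solving, EBIT = (876,000·450,000 − 68,000·240,000) / (450,000 − 240,000) = 377,880,000,000 / 210,000 = 1,799,428.57.

£1,799,429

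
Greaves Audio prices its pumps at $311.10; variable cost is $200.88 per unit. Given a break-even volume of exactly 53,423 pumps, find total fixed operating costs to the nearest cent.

Each unit contributes $311.10 − $200.88 = $110.22.
Fixed costs = break-even units × CM = 53,423 × $110.22 = $5,888,283.06.

$5,888,283.06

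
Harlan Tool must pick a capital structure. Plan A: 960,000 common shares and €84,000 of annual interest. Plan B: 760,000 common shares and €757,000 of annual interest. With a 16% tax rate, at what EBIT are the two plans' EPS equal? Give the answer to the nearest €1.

At indifference, (EBIT − 84,000)(1 − t)/960,000 = (EBIT − 757,000)(1 − t)/760,000.
The (1 − t) factor cancels: (EBIT − 84,000) × 760,000 = (EBIT − 757,000) × 960,000.
Solving, EBIT = (757,000·960,000 − 84,000·760,000) / (960,000 − 760,000) = 662,880,000,000 / 200,000 = 3,314,400.00.

€3,314,400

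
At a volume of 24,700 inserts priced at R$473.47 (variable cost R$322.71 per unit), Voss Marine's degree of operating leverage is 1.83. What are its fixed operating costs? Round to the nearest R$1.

R$1,688,924

Contribution at this volume is 24,700 × R$150.76 = R$3,723,772.00.
Since DOL = CM ÷ EBIT, EBIT = R$3,723,772.00 ÷ 1.83 = R$2,034,848.09.
Fixed costs = CM − EBIT = R$3,723,772.00 − R$2,034,848.09 = R$1,688,924.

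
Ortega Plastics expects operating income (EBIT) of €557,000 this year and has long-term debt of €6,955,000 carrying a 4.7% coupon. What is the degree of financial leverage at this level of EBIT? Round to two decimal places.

Annual interest charges come to €326,885.00.
Degree of financial leverage = EBIT / (EBIT − interest) = €557,000 / €230,115.00 = 2.4205.

2.42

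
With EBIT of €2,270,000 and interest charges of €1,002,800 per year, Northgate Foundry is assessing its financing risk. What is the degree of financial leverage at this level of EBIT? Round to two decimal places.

1.79

Interest = €1,002,800.00.
DFL = EBIT ÷ (EBIT − I) = €2,270,000 ÷ (€2,270,000 − €1,002,800.00) = €2,270,000 ÷ €1,267,200.00 = 1.7914.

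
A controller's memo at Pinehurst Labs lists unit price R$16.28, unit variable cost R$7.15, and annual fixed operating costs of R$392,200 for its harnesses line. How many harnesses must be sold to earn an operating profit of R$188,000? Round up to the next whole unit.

Each unit contributes R$16.28 − R$7.15 = R$9.13.
Required volume = (fixed costs + target profit) ÷ CM = (R$392,200 + R$188,000) ÷ R$9.13 = 63,548.74, so 63,549 harnesses.

63,549 harnesses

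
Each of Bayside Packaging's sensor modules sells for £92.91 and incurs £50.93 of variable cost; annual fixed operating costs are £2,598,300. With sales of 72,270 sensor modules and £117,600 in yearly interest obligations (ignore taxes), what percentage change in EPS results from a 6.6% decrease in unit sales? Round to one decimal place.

At 72,270 units, contribution = 72,270 × £41.98 = £3,033,894.60.
Operating income = contribution − fixed costs = £3,033,894.60 − £2,598,300 = £435,594.60.
After interest of £117,600.00, pre-tax earnings = £317,994.60.
Degree of combined leverage = contribution ÷ (EBIT − I) = £3,033,894.60 ÷ £317,994.60 = 9.5407.
EPS therefore changes by 9.5407 × (-6.6%) = -63.0%.

-63.0%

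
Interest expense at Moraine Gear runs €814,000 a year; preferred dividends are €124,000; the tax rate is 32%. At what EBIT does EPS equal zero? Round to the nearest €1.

€996,353

Grossing the preferred dividend up to pre-tax terms: €124,000 / (1 − 0.32) = €182,352.94.
Financial break-even EBIT = interest + D_p ÷ (1 − t) = €814,000 + €182,352.94 = €996,352.94.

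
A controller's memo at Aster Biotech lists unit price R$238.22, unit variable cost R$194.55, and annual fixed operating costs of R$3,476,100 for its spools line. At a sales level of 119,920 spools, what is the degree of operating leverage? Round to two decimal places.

2.97

Contribution at this volume is 119,920 × R$43.67 = R$5,236,906.40.
EBIT = R$5,236,906.40 − R$3,476,100 = R$1,760,806.40.
DOL = contribution ÷ EBIT = R$5,236,906.40 ÷ R$1,760,806.40 = 2.9742.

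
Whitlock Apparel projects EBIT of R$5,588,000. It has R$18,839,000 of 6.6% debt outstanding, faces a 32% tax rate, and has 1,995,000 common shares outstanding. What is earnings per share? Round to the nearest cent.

Pre-tax income = R$5,588,000 − R$1,243,374.00 = R$4,344,626.00.
After tax at 32%: net income = R$4,344,626.00 × 0.68 = R$2,954,345.68.
Per share: R$2,954,345.68 / 1,995,000 shares = R$1.48.

R$1.48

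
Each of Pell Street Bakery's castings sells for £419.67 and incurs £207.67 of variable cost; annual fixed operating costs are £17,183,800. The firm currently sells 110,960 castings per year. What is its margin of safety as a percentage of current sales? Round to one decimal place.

27.0%

Contribution margin per unit = £419.67 − £207.67 = £212.00. Break-even units = £17,183,800 ÷ £212.00 = 81,055.66; break-even revenue = 81,055.66 × £419.67 = £34,016,628.99.
Actual sales revenue = 110,960 × £419.67 = £46,566,583.20.
Margin of safety = (£46,566,583.20 − £34,016,628.99) ÷ £46,566,583.20 = 27.0%.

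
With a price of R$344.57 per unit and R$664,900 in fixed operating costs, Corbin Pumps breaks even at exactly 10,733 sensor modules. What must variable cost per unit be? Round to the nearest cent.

Contribution per unit must be FC / Q = R$664,900 / 10,733 = R$61.9491.
Variable cost per unit = R$344.57 − R$61.9491 = R$282.62.

R$282.62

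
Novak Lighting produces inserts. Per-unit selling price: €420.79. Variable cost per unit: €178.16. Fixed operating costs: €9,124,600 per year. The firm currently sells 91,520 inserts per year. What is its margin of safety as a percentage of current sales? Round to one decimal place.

Each unit contributes €420.79 − €178.16 = €242.63. Break-even units = €9,124,600 ÷ €242.63 = 37,607.06; break-even revenue = 37,607.06 × €420.79 = €15,824,673.10.
Current sales = 91,520 × €420.79 = €38,510,700.80.
Margin of safety = (€38,510,700.80 − €15,824,673.10) ÷ €38,510,700.80 = 58.9%.

58.9%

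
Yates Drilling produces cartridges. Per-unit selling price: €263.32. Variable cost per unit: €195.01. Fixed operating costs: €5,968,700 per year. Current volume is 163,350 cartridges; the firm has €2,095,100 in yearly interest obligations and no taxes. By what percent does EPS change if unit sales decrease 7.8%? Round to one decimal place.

Contribution at this volume is 163,350 × €68.31 = €11,158,438.50.
EBIT = €11,158,438.50 − €5,968,700 = €5,189,738.50.
After interest of €2,095,100.00, pre-tax earnings = €3,094,638.50.
Degree of combined leverage = contribution ÷ (EBIT − I) = €11,158,438.50 ÷ €3,094,638.50 = 3.6057.
EPS therefore changes by 3.6057 × (-7.8%) = -28.1%.

-28.1%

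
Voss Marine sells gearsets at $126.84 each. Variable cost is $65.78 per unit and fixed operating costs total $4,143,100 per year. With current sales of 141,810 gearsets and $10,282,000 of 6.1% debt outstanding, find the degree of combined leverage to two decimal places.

2.23

At 141,810 units, contribution = 141,810 × $61.06 = $8,658,918.60.
EBIT = $8,658,918.60 − $4,143,100 = $4,515,818.60. Interest = $627,202.00.
DOL = $8,658,918.60 ÷ $4,515,818.60 = 1.9175; DFL = $4,515,818.60 ÷ $3,888,616.60 = 1.1613.
DCL = DOL × DFL = 1.9175 × 1.1613 = 2.2268.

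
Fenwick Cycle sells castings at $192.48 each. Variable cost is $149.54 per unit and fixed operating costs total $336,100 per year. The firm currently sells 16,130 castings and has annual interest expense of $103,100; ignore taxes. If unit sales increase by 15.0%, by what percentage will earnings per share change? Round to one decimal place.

+41.0%

Total contribution margin = 16,130 × $42.94 = $692,622.20.
Operating income = contribution − fixed costs = $692,622.20 − $336,100 = $356,522.20.
After interest of $103,100.00, pre-tax earnings = $253,422.20.
Degree of combined leverage = contribution ÷ (EBIT − I) = $692,622.20 ÷ $253,422.20 = 2.7331.
EPS therefore changes by 2.7331 × (+15.0%) = +41.0%.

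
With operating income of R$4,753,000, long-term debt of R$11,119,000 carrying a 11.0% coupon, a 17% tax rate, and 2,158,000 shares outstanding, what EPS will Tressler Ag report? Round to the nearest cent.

Pre-tax income = R$4,753,000 − R$1,223,090.00 = R$3,529,910.00.
Net income = R$3,529,910.00 × (1 − 0.17) = R$2,929,825.30.
EPS = R$2,929,825.30 ÷ 2,158,000 = R$1.36.

R$1.36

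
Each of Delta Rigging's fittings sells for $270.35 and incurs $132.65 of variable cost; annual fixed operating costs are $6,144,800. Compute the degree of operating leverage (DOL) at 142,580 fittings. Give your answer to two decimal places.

1.46

Contribution at this volume is 142,580 × $137.70 = $19,633,266.00.
EBIT = $19,633,266.00 − $6,144,800 = $13,488,466.00.
DOL = contribution ÷ EBIT = $19,633,266.00 ÷ $13,488,466.00 = 1.4556.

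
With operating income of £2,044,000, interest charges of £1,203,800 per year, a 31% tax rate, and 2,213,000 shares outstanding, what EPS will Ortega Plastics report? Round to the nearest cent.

Interest = £1,203,800.00, so EBT = £2,044,000 − £1,203,800.00 = £840,200.00.
After tax at 31%: net income = £840,200.00 × 0.69 = £579,738.00.
Per share: £579,738.00 / 2,213,000 shares = £0.26.

£0.26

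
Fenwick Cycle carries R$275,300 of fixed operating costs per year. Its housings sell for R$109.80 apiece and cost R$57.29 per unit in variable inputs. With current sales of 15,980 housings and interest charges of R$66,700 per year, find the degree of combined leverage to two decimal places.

Contribution at this volume is 15,980 × R$52.51 = R$839,109.80.
Operating income = contribution − fixed costs = R$839,109.80 − R$275,300 = R$563,809.80. Interest = R$66,700.00.
DOL = R$839,109.80 ÷ R$563,809.80 = 1.4883; DFL = R$563,809.80 ÷ R$497,109.80 = 1.1342.
Combined leverage = 1.4883 × 1.1342 = 1.6880.

1.69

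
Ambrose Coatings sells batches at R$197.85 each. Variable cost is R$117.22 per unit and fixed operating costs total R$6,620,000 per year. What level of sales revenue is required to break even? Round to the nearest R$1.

R$16,244,165

Contribution margin per unit = R$197.85 − R$117.22 = R$80.63, a CM ratio of R$80.63 ÷ R$197.85 = 0.4075.
Break-even sales = FC ÷ CM ratio = R$6,620,000 × R$197.85 / R$80.63 = R$16,244,165.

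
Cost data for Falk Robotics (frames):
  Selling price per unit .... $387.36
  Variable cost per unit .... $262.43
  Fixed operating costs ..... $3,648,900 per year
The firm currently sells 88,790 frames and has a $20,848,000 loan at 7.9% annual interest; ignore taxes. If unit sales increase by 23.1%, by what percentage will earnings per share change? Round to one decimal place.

Contribution at this volume is 88,790 × $124.93 = $11,092,534.70.
Subtracting fixed costs: EBIT = $11,092,534.70 − $3,648,900 = $7,443,634.70.
Interest = $1,646,992.00, so EBIT − I = $5,796,642.70.
Degree of combined leverage = contribution ÷ (EBIT − I) = $11,092,534.70 ÷ $5,796,642.70 = 1.9136.
EPS therefore changes by 1.9136 × (+23.1%) = +44.2%.

+44.2%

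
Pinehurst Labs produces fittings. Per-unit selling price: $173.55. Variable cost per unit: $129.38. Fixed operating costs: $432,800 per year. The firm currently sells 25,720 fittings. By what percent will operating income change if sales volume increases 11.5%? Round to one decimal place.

+18.6%

At 25,720 units, contribution = 25,720 × $44.17 = $1,136,052.40.
Subtracting fixed costs: EBIT = $1,136,052.40 − $432,800 = $703,252.40.
DOL = contribution ÷ EBIT = $1,136,052.40 ÷ $703,252.40 = 1.6154.
So EBIT moves 1.6154 × (+11.5%) = +18.6%.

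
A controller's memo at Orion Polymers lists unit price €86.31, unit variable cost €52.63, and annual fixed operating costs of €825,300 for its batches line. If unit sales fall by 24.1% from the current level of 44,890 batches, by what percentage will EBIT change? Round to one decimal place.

-53.1%

Total contribution margin = 44,890 × €33.68 = €1,511,895.20.
Subtracting fixed costs: EBIT = €1,511,895.20 − €825,300 = €686,595.20.
DOL = contribution ÷ EBIT = €1,511,895.20 ÷ €686,595.20 = 2.2020.
Operating income changes by 2.2020 × -24.1% = -53.1%.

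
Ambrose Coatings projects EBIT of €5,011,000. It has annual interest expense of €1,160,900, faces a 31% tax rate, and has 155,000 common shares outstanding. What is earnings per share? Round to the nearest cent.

Pre-tax income = €5,011,000 − €1,160,900.00 = €3,850,100.00.
Net income = €3,850,100.00 × (1 − 0.31) = €2,656,569.00.
Per share: €2,656,569.00 / 155,000 shares = €17.14.

€17.14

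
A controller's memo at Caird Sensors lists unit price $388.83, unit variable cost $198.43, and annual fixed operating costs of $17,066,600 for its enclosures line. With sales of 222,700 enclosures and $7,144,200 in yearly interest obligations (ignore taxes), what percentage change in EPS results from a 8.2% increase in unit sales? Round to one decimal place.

At 222,700 units, contribution = 222,700 × $190.40 = $42,402,080.00.
Subtracting fixed costs: EBIT = $42,402,080.00 − $17,066,600 = $25,335,480.00.
After interest of $7,144,200.00, pre-tax earnings = $18,191,280.00.
Degree of combined leverage = contribution ÷ (EBIT − I) = $42,402,080.00 ÷ $18,191,280.00 = 2.3309.
EPS therefore changes by 2.3309 × (+8.2%) = +19.1%.

+19.1%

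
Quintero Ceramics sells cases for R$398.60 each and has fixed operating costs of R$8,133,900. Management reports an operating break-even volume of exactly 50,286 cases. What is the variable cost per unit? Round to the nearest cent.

At break-even, FC = Q × (P − VC), so P − VC = R$8,133,900 ÷ 50,286 = R$161.7528.
Hence VC = price − CM = R$398.60 − R$161.7528 = R$236.85.

R$236.85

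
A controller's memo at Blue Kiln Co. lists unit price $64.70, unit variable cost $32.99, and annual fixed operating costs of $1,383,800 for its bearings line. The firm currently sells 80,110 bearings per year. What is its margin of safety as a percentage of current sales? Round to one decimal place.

Unit CM = price − variable cost = $64.70 − $32.99 = $31.71. Break-even units = $1,383,800 ÷ $31.71 = 43,639.23; break-even revenue = 43,639.23 × $64.70 = $2,823,458.22.
Actual sales revenue = 80,110 × $64.70 = $5,183,117.00.
Margin of safety = ($5,183,117.00 − $2,823,458.22) ÷ $5,183,117.00 = 45.5%.

45.5%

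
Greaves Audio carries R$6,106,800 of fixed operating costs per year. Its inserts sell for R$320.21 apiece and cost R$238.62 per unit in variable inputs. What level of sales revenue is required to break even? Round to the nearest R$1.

Contribution margin per unit = R$320.21 − R$238.62 = R$81.59, a CM ratio of R$81.59 ÷ R$320.21 = 0.2548.
Break-even revenue = fixed costs × price ÷ CM = R$6,106,800 × R$320.21 ÷ R$81.59 = R$23,966,888.

R$23,966,888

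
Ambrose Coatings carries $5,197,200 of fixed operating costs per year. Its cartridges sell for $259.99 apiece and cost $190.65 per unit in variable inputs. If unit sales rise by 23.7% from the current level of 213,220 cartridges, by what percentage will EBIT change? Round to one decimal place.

Total contribution margin = 213,220 × $69.34 = $14,784,674.80.
Operating income = contribution − fixed costs = $14,784,674.80 − $5,197,200 = $9,587,474.80.
DOL = contribution ÷ EBIT = $14,784,674.80 ÷ $9,587,474.80 = 1.5421.
So EBIT moves 1.5421 × (+23.7%) = +36.5%.

+36.5%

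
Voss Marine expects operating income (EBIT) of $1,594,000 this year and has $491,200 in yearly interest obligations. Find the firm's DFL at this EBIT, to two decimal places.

Annual interest charges come to $491,200.00.
DFL = EBIT ÷ (EBIT − I) = $1,594,000 ÷ ($1,594,000 − $491,200.00) = $1,594,000 ÷ $1,102,800.00 = 1.4454.

1.45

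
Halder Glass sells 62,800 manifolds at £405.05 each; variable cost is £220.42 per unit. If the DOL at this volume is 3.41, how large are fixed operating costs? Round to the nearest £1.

Total contribution margin = 62,800 × £184.63 = £11,594,764.00.
DOL = contribution / EBIT, so EBIT = £11,594,764.00 / 3.41 = £3,400,224.05.
Fixed costs = CM − EBIT = £11,594,764.00 − £3,400,224.05 = £8,194,540.

£8,194,540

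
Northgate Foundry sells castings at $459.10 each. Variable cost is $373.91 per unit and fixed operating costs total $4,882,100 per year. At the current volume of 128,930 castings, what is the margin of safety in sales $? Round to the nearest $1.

Unit CM = price − variable cost = $459.10 − $373.91 = $85.19. Break-even units = $4,882,100 ÷ $85.19 = 57,308.37; break-even revenue = 57,308.37 × $459.10 = $26,310,272.45.
Current sales = 128,930 × $459.10 = $59,191,763.00.
Margin of safety = $59,191,763.00 − $26,310,272.45 = $32,881,491.

$32,881,491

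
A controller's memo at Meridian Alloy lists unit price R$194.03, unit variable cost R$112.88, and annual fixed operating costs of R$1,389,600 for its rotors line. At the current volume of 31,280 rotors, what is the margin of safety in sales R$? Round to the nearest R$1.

Unit CM = price − variable cost = R$194.03 − R$112.88 = R$81.15. Break-even units = R$1,389,600 ÷ R$81.15 = 17,123.84; break-even revenue = 17,123.84 × R$194.03 = R$3,322,539.59.
Current sales = 31,280 × R$194.03 = R$6,069,258.40.
Margin of safety = R$6,069,258.40 − R$3,322,539.59 = R$2,746,719.

R$2,746,719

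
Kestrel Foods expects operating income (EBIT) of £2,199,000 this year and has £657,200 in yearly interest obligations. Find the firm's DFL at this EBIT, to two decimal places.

1.43

Interest = £657,200.00.
DFL = EBIT ÷ (EBIT − I) = £2,199,000 ÷ (£2,199,000 − £657,200.00) = £2,199,000 ÷ £1,541,800.00 = 1.4263.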